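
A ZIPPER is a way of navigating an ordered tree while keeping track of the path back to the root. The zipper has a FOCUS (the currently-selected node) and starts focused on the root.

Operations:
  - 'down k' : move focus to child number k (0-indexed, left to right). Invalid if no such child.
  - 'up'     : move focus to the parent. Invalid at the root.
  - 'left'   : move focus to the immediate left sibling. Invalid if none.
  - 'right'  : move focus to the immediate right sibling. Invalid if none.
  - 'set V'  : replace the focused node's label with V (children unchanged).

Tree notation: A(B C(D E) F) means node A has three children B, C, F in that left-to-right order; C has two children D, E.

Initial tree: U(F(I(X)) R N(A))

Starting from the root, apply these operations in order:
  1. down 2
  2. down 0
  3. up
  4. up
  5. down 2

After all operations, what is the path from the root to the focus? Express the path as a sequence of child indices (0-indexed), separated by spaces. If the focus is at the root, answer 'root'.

Step 1 (down 2): focus=N path=2 depth=1 children=['A'] left=['F', 'R'] right=[] parent=U
Step 2 (down 0): focus=A path=2/0 depth=2 children=[] left=[] right=[] parent=N
Step 3 (up): focus=N path=2 depth=1 children=['A'] left=['F', 'R'] right=[] parent=U
Step 4 (up): focus=U path=root depth=0 children=['F', 'R', 'N'] (at root)
Step 5 (down 2): focus=N path=2 depth=1 children=['A'] left=['F', 'R'] right=[] parent=U

Answer: 2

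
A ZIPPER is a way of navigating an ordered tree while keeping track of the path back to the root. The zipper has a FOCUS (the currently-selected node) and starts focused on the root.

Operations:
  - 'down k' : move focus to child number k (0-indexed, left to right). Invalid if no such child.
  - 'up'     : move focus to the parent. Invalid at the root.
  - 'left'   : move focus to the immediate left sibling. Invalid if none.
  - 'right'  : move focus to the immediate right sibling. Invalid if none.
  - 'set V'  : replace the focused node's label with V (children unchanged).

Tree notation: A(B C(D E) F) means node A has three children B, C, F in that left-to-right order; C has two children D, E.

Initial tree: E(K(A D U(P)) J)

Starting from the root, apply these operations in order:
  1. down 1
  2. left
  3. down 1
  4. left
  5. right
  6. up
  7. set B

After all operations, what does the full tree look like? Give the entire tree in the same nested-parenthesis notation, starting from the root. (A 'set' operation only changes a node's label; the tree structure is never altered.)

Answer: E(B(A D U(P)) J)

Derivation:
Step 1 (down 1): focus=J path=1 depth=1 children=[] left=['K'] right=[] parent=E
Step 2 (left): focus=K path=0 depth=1 children=['A', 'D', 'U'] left=[] right=['J'] parent=E
Step 3 (down 1): focus=D path=0/1 depth=2 children=[] left=['A'] right=['U'] parent=K
Step 4 (left): focus=A path=0/0 depth=2 children=[] left=[] right=['D', 'U'] parent=K
Step 5 (right): focus=D path=0/1 depth=2 children=[] left=['A'] right=['U'] parent=K
Step 6 (up): focus=K path=0 depth=1 children=['A', 'D', 'U'] left=[] right=['J'] parent=E
Step 7 (set B): focus=B path=0 depth=1 children=['A', 'D', 'U'] left=[] right=['J'] parent=E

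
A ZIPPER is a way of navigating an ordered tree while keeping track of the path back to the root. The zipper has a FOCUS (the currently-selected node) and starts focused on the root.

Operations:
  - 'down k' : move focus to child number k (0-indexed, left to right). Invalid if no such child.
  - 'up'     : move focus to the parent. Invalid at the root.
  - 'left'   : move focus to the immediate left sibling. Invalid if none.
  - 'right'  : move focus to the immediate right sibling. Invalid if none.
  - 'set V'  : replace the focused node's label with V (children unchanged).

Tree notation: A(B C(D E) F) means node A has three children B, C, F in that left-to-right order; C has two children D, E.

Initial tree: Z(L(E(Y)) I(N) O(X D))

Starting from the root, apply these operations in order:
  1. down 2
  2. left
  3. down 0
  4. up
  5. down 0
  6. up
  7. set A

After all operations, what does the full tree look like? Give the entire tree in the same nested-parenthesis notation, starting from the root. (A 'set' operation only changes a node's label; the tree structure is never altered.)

Step 1 (down 2): focus=O path=2 depth=1 children=['X', 'D'] left=['L', 'I'] right=[] parent=Z
Step 2 (left): focus=I path=1 depth=1 children=['N'] left=['L'] right=['O'] parent=Z
Step 3 (down 0): focus=N path=1/0 depth=2 children=[] left=[] right=[] parent=I
Step 4 (up): focus=I path=1 depth=1 children=['N'] left=['L'] right=['O'] parent=Z
Step 5 (down 0): focus=N path=1/0 depth=2 children=[] left=[] right=[] parent=I
Step 6 (up): focus=I path=1 depth=1 children=['N'] left=['L'] right=['O'] parent=Z
Step 7 (set A): focus=A path=1 depth=1 children=['N'] left=['L'] right=['O'] parent=Z

Answer: Z(L(E(Y)) A(N) O(X D))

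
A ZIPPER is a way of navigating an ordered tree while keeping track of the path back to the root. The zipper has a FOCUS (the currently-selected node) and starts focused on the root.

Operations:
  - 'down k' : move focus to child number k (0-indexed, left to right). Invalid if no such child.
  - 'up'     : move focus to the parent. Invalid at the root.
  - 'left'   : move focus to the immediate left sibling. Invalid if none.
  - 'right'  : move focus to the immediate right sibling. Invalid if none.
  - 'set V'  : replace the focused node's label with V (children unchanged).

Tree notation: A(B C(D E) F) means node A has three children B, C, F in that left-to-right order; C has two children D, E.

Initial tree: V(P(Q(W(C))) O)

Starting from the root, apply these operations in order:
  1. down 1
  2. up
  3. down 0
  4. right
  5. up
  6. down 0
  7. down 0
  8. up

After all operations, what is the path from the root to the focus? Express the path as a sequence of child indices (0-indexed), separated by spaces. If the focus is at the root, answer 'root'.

Step 1 (down 1): focus=O path=1 depth=1 children=[] left=['P'] right=[] parent=V
Step 2 (up): focus=V path=root depth=0 children=['P', 'O'] (at root)
Step 3 (down 0): focus=P path=0 depth=1 children=['Q'] left=[] right=['O'] parent=V
Step 4 (right): focus=O path=1 depth=1 children=[] left=['P'] right=[] parent=V
Step 5 (up): focus=V path=root depth=0 children=['P', 'O'] (at root)
Step 6 (down 0): focus=P path=0 depth=1 children=['Q'] left=[] right=['O'] parent=V
Step 7 (down 0): focus=Q path=0/0 depth=2 children=['W'] left=[] right=[] parent=P
Step 8 (up): focus=P path=0 depth=1 children=['Q'] left=[] right=['O'] parent=V

Answer: 0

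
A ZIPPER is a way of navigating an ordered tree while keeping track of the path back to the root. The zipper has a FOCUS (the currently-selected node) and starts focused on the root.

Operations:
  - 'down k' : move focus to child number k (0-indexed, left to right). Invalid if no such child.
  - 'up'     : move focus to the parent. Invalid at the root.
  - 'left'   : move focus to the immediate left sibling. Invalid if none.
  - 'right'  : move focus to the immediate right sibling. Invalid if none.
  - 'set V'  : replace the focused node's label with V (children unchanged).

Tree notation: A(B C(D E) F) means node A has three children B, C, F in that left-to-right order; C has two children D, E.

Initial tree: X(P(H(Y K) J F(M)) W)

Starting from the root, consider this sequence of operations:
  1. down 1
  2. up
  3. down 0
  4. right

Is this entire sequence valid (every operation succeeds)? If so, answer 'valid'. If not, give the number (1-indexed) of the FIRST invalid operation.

Step 1 (down 1): focus=W path=1 depth=1 children=[] left=['P'] right=[] parent=X
Step 2 (up): focus=X path=root depth=0 children=['P', 'W'] (at root)
Step 3 (down 0): focus=P path=0 depth=1 children=['H', 'J', 'F'] left=[] right=['W'] parent=X
Step 4 (right): focus=W path=1 depth=1 children=[] left=['P'] right=[] parent=X

Answer: valid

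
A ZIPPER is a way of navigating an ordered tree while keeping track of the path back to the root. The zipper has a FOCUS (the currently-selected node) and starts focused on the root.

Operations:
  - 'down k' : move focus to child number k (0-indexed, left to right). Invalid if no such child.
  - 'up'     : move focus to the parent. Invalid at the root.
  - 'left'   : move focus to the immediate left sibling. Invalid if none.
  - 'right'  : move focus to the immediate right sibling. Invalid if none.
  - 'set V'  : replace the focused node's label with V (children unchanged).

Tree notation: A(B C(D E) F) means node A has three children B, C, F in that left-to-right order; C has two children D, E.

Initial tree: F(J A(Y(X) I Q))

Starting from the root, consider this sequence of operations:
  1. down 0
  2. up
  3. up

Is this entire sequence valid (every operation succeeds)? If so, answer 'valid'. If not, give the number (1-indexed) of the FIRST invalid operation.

Answer: 3

Derivation:
Step 1 (down 0): focus=J path=0 depth=1 children=[] left=[] right=['A'] parent=F
Step 2 (up): focus=F path=root depth=0 children=['J', 'A'] (at root)
Step 3 (up): INVALID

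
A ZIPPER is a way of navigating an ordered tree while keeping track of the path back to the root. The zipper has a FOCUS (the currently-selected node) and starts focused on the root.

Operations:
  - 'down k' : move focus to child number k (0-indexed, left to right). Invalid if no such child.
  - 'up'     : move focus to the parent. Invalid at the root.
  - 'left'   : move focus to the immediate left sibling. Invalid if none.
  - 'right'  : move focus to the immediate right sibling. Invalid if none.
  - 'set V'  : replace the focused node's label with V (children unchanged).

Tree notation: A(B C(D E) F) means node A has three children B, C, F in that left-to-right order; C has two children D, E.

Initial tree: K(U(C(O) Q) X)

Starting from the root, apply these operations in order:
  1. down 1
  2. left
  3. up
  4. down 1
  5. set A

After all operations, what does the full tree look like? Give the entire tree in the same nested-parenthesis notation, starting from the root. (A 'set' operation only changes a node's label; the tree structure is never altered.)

Step 1 (down 1): focus=X path=1 depth=1 children=[] left=['U'] right=[] parent=K
Step 2 (left): focus=U path=0 depth=1 children=['C', 'Q'] left=[] right=['X'] parent=K
Step 3 (up): focus=K path=root depth=0 children=['U', 'X'] (at root)
Step 4 (down 1): focus=X path=1 depth=1 children=[] left=['U'] right=[] parent=K
Step 5 (set A): focus=A path=1 depth=1 children=[] left=['U'] right=[] parent=K

Answer: K(U(C(O) Q) A)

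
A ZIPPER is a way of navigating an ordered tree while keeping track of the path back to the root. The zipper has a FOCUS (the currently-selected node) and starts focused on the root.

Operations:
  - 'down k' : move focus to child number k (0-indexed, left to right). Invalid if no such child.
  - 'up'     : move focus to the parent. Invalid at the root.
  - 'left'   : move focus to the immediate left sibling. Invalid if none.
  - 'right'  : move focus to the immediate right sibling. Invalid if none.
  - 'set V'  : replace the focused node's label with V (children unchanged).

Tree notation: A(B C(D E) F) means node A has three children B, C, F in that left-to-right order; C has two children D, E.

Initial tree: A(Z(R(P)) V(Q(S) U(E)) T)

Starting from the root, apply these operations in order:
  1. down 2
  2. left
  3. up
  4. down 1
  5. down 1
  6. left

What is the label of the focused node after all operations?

Step 1 (down 2): focus=T path=2 depth=1 children=[] left=['Z', 'V'] right=[] parent=A
Step 2 (left): focus=V path=1 depth=1 children=['Q', 'U'] left=['Z'] right=['T'] parent=A
Step 3 (up): focus=A path=root depth=0 children=['Z', 'V', 'T'] (at root)
Step 4 (down 1): focus=V path=1 depth=1 children=['Q', 'U'] left=['Z'] right=['T'] parent=A
Step 5 (down 1): focus=U path=1/1 depth=2 children=['E'] left=['Q'] right=[] parent=V
Step 6 (left): focus=Q path=1/0 depth=2 children=['S'] left=[] right=['U'] parent=V

Answer: Q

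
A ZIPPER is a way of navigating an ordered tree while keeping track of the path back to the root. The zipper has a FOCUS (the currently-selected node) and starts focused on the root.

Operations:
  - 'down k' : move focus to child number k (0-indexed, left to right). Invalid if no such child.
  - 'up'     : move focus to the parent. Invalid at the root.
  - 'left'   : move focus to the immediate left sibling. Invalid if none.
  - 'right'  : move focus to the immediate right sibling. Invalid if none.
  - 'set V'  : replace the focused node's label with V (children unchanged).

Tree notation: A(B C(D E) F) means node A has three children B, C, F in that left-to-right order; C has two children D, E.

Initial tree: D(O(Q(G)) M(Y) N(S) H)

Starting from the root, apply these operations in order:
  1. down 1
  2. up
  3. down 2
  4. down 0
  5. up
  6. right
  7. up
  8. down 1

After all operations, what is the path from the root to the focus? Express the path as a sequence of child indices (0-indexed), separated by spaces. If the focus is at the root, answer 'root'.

Answer: 1

Derivation:
Step 1 (down 1): focus=M path=1 depth=1 children=['Y'] left=['O'] right=['N', 'H'] parent=D
Step 2 (up): focus=D path=root depth=0 children=['O', 'M', 'N', 'H'] (at root)
Step 3 (down 2): focus=N path=2 depth=1 children=['S'] left=['O', 'M'] right=['H'] parent=D
Step 4 (down 0): focus=S path=2/0 depth=2 children=[] left=[] right=[] parent=N
Step 5 (up): focus=N path=2 depth=1 children=['S'] left=['O', 'M'] right=['H'] parent=D
Step 6 (right): focus=H path=3 depth=1 children=[] left=['O', 'M', 'N'] right=[] parent=D
Step 7 (up): focus=D path=root depth=0 children=['O', 'M', 'N', 'H'] (at root)
Step 8 (down 1): focus=M path=1 depth=1 children=['Y'] left=['O'] right=['N', 'H'] parent=D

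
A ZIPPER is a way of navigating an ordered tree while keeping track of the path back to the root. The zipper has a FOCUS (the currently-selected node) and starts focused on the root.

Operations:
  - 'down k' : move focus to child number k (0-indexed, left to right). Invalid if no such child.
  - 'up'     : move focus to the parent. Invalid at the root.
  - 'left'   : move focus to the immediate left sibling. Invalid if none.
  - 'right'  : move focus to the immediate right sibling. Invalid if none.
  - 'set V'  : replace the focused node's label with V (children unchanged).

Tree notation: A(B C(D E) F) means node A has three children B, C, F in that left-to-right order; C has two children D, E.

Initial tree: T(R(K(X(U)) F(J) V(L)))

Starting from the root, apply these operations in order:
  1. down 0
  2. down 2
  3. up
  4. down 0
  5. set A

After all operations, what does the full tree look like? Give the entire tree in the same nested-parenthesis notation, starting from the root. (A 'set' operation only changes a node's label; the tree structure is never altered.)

Answer: T(R(A(X(U)) F(J) V(L)))

Derivation:
Step 1 (down 0): focus=R path=0 depth=1 children=['K', 'F', 'V'] left=[] right=[] parent=T
Step 2 (down 2): focus=V path=0/2 depth=2 children=['L'] left=['K', 'F'] right=[] parent=R
Step 3 (up): focus=R path=0 depth=1 children=['K', 'F', 'V'] left=[] right=[] parent=T
Step 4 (down 0): focus=K path=0/0 depth=2 children=['X'] left=[] right=['F', 'V'] parent=R
Step 5 (set A): focus=A path=0/0 depth=2 children=['X'] left=[] right=['F', 'V'] parent=R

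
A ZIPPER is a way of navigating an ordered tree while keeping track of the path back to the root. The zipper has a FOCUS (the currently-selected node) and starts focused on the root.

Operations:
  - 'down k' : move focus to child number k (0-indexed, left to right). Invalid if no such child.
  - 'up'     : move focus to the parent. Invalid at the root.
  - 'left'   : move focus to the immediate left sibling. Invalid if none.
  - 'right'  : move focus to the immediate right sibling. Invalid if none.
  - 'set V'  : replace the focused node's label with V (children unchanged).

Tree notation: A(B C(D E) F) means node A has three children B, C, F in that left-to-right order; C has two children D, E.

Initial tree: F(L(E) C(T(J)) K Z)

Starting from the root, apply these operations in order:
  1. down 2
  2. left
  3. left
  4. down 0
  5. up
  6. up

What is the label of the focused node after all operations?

Answer: F

Derivation:
Step 1 (down 2): focus=K path=2 depth=1 children=[] left=['L', 'C'] right=['Z'] parent=F
Step 2 (left): focus=C path=1 depth=1 children=['T'] left=['L'] right=['K', 'Z'] parent=F
Step 3 (left): focus=L path=0 depth=1 children=['E'] left=[] right=['C', 'K', 'Z'] parent=F
Step 4 (down 0): focus=E path=0/0 depth=2 children=[] left=[] right=[] parent=L
Step 5 (up): focus=L path=0 depth=1 children=['E'] left=[] right=['C', 'K', 'Z'] parent=F
Step 6 (up): focus=F path=root depth=0 children=['L', 'C', 'K', 'Z'] (at root)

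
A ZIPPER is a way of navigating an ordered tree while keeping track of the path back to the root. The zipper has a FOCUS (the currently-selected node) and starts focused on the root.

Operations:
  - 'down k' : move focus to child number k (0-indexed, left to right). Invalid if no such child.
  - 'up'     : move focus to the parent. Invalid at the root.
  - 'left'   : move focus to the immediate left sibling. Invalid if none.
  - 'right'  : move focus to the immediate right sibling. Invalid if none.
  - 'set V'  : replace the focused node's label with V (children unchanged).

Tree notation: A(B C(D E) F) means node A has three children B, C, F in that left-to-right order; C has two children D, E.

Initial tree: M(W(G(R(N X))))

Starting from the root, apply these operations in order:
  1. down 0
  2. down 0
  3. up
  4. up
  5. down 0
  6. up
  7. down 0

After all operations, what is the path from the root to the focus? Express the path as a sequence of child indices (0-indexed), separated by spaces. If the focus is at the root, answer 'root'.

Answer: 0

Derivation:
Step 1 (down 0): focus=W path=0 depth=1 children=['G'] left=[] right=[] parent=M
Step 2 (down 0): focus=G path=0/0 depth=2 children=['R'] left=[] right=[] parent=W
Step 3 (up): focus=W path=0 depth=1 children=['G'] left=[] right=[] parent=M
Step 4 (up): focus=M path=root depth=0 children=['W'] (at root)
Step 5 (down 0): focus=W path=0 depth=1 children=['G'] left=[] right=[] parent=M
Step 6 (up): focus=M path=root depth=0 children=['W'] (at root)
Step 7 (down 0): focus=W path=0 depth=1 children=['G'] left=[] right=[] parent=M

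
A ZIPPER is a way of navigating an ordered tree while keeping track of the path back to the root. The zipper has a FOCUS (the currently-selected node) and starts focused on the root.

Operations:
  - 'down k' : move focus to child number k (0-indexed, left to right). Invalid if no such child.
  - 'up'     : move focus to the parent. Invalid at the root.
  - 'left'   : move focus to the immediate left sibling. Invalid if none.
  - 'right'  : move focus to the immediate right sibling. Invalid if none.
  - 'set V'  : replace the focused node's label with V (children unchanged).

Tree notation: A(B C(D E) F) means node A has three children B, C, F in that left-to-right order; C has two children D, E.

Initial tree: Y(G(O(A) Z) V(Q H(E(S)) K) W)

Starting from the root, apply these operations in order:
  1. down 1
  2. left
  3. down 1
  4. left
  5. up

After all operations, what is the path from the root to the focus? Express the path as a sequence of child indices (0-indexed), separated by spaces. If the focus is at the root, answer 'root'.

Step 1 (down 1): focus=V path=1 depth=1 children=['Q', 'H', 'K'] left=['G'] right=['W'] parent=Y
Step 2 (left): focus=G path=0 depth=1 children=['O', 'Z'] left=[] right=['V', 'W'] parent=Y
Step 3 (down 1): focus=Z path=0/1 depth=2 children=[] left=['O'] right=[] parent=G
Step 4 (left): focus=O path=0/0 depth=2 children=['A'] left=[] right=['Z'] parent=G
Step 5 (up): focus=G path=0 depth=1 children=['O', 'Z'] left=[] right=['V', 'W'] parent=Y

Answer: 0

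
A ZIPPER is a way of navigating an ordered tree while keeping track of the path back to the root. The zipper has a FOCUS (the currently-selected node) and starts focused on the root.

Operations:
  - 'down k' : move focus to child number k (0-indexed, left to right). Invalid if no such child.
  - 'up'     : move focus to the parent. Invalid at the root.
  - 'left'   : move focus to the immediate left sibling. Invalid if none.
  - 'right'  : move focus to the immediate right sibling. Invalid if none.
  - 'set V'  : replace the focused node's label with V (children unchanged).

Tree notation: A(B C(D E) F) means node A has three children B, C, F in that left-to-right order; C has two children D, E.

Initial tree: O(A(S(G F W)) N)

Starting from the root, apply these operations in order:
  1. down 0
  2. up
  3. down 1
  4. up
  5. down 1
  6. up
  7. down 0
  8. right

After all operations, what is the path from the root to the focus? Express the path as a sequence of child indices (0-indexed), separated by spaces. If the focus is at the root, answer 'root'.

Step 1 (down 0): focus=A path=0 depth=1 children=['S'] left=[] right=['N'] parent=O
Step 2 (up): focus=O path=root depth=0 children=['A', 'N'] (at root)
Step 3 (down 1): focus=N path=1 depth=1 children=[] left=['A'] right=[] parent=O
Step 4 (up): focus=O path=root depth=0 children=['A', 'N'] (at root)
Step 5 (down 1): focus=N path=1 depth=1 children=[] left=['A'] right=[] parent=O
Step 6 (up): focus=O path=root depth=0 children=['A', 'N'] (at root)
Step 7 (down 0): focus=A path=0 depth=1 children=['S'] left=[] right=['N'] parent=O
Step 8 (right): focus=N path=1 depth=1 children=[] left=['A'] right=[] parent=O

Answer: 1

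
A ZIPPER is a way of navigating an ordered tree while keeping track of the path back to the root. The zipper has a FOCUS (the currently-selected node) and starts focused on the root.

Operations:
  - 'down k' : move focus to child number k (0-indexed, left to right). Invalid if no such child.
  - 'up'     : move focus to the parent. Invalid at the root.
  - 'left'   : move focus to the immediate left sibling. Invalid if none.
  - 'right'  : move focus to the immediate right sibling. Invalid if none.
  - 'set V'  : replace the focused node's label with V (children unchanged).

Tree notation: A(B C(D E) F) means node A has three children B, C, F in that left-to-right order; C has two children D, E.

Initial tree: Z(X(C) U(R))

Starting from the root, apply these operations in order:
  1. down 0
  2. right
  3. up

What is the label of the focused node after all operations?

Step 1 (down 0): focus=X path=0 depth=1 children=['C'] left=[] right=['U'] parent=Z
Step 2 (right): focus=U path=1 depth=1 children=['R'] left=['X'] right=[] parent=Z
Step 3 (up): focus=Z path=root depth=0 children=['X', 'U'] (at root)

Answer: Z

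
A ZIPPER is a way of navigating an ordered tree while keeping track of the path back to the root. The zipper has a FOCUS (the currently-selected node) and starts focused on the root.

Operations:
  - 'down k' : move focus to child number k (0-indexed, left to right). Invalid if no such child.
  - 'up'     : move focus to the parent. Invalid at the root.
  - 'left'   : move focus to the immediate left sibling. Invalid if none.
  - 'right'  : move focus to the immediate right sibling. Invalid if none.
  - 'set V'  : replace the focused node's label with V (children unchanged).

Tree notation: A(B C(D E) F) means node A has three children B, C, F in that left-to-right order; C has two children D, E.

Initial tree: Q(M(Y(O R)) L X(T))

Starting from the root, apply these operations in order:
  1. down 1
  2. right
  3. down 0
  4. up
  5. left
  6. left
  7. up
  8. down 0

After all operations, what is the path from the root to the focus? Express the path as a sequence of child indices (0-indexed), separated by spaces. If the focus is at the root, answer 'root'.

Step 1 (down 1): focus=L path=1 depth=1 children=[] left=['M'] right=['X'] parent=Q
Step 2 (right): focus=X path=2 depth=1 children=['T'] left=['M', 'L'] right=[] parent=Q
Step 3 (down 0): focus=T path=2/0 depth=2 children=[] left=[] right=[] parent=X
Step 4 (up): focus=X path=2 depth=1 children=['T'] left=['M', 'L'] right=[] parent=Q
Step 5 (left): focus=L path=1 depth=1 children=[] left=['M'] right=['X'] parent=Q
Step 6 (left): focus=M path=0 depth=1 children=['Y'] left=[] right=['L', 'X'] parent=Q
Step 7 (up): focus=Q path=root depth=0 children=['M', 'L', 'X'] (at root)
Step 8 (down 0): focus=M path=0 depth=1 children=['Y'] left=[] right=['L', 'X'] parent=Q

Answer: 0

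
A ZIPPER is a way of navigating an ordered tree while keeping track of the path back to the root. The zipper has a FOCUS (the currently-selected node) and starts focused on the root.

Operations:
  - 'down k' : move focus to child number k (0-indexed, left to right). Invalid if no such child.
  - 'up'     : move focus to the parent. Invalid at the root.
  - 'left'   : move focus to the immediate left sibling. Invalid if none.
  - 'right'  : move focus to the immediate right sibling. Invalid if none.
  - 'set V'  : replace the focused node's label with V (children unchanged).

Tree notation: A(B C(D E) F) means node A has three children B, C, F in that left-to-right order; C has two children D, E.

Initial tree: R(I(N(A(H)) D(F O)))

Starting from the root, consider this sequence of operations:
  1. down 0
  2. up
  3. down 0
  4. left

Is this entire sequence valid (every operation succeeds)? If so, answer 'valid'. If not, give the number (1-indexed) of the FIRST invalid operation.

Step 1 (down 0): focus=I path=0 depth=1 children=['N', 'D'] left=[] right=[] parent=R
Step 2 (up): focus=R path=root depth=0 children=['I'] (at root)
Step 3 (down 0): focus=I path=0 depth=1 children=['N', 'D'] left=[] right=[] parent=R
Step 4 (left): INVALID

Answer: 4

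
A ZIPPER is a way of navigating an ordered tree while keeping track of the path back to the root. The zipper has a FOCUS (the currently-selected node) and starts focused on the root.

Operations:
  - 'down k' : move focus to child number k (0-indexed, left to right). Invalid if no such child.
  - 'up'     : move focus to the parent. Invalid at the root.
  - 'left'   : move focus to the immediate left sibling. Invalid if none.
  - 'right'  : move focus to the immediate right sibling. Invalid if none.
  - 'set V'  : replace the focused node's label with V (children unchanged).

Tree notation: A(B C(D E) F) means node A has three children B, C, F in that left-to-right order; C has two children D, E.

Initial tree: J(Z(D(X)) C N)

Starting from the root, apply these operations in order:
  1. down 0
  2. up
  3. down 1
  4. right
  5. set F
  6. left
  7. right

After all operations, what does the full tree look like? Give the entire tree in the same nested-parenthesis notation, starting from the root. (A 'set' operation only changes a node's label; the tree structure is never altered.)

Step 1 (down 0): focus=Z path=0 depth=1 children=['D'] left=[] right=['C', 'N'] parent=J
Step 2 (up): focus=J path=root depth=0 children=['Z', 'C', 'N'] (at root)
Step 3 (down 1): focus=C path=1 depth=1 children=[] left=['Z'] right=['N'] parent=J
Step 4 (right): focus=N path=2 depth=1 children=[] left=['Z', 'C'] right=[] parent=J
Step 5 (set F): focus=F path=2 depth=1 children=[] left=['Z', 'C'] right=[] parent=J
Step 6 (left): focus=C path=1 depth=1 children=[] left=['Z'] right=['F'] parent=J
Step 7 (right): focus=F path=2 depth=1 children=[] left=['Z', 'C'] right=[] parent=J

Answer: J(Z(D(X)) C F)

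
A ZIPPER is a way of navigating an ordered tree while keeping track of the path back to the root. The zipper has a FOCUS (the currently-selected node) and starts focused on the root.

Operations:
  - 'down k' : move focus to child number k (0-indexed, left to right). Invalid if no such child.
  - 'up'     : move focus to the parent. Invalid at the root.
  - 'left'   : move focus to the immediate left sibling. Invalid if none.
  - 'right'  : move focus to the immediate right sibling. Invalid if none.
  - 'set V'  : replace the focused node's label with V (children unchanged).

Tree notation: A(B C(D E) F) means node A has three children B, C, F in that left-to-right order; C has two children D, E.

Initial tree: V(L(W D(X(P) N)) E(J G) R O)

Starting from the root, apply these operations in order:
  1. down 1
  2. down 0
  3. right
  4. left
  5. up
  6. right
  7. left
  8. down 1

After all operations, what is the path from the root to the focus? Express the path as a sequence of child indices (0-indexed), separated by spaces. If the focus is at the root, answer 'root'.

Step 1 (down 1): focus=E path=1 depth=1 children=['J', 'G'] left=['L'] right=['R', 'O'] parent=V
Step 2 (down 0): focus=J path=1/0 depth=2 children=[] left=[] right=['G'] parent=E
Step 3 (right): focus=G path=1/1 depth=2 children=[] left=['J'] right=[] parent=E
Step 4 (left): focus=J path=1/0 depth=2 children=[] left=[] right=['G'] parent=E
Step 5 (up): focus=E path=1 depth=1 children=['J', 'G'] left=['L'] right=['R', 'O'] parent=V
Step 6 (right): focus=R path=2 depth=1 children=[] left=['L', 'E'] right=['O'] parent=V
Step 7 (left): focus=E path=1 depth=1 children=['J', 'G'] left=['L'] right=['R', 'O'] parent=V
Step 8 (down 1): focus=G path=1/1 depth=2 children=[] left=['J'] right=[] parent=E

Answer: 1 1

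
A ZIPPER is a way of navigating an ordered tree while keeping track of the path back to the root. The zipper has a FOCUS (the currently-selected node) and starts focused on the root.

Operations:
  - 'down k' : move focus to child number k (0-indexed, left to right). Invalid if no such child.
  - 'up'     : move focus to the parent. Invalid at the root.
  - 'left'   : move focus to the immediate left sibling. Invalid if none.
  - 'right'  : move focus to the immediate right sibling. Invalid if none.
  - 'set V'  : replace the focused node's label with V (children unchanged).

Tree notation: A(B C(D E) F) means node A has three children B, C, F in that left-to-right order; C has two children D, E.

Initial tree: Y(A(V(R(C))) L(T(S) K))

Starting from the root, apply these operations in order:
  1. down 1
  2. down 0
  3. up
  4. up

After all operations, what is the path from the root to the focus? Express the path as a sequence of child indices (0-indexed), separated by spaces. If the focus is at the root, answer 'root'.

Step 1 (down 1): focus=L path=1 depth=1 children=['T', 'K'] left=['A'] right=[] parent=Y
Step 2 (down 0): focus=T path=1/0 depth=2 children=['S'] left=[] right=['K'] parent=L
Step 3 (up): focus=L path=1 depth=1 children=['T', 'K'] left=['A'] right=[] parent=Y
Step 4 (up): focus=Y path=root depth=0 children=['A', 'L'] (at root)

Answer: root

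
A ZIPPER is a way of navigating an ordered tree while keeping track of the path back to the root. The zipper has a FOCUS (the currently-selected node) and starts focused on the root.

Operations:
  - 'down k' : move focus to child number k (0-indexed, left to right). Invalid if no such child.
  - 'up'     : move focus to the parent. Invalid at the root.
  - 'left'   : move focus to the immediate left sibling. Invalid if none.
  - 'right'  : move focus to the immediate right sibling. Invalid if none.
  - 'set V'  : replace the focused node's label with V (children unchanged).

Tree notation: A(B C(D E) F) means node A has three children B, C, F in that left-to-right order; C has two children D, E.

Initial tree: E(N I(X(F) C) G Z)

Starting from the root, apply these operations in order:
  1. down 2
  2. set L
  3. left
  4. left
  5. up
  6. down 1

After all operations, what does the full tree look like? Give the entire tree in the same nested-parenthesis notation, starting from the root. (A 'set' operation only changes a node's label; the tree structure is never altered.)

Step 1 (down 2): focus=G path=2 depth=1 children=[] left=['N', 'I'] right=['Z'] parent=E
Step 2 (set L): focus=L path=2 depth=1 children=[] left=['N', 'I'] right=['Z'] parent=E
Step 3 (left): focus=I path=1 depth=1 children=['X', 'C'] left=['N'] right=['L', 'Z'] parent=E
Step 4 (left): focus=N path=0 depth=1 children=[] left=[] right=['I', 'L', 'Z'] parent=E
Step 5 (up): focus=E path=root depth=0 children=['N', 'I', 'L', 'Z'] (at root)
Step 6 (down 1): focus=I path=1 depth=1 children=['X', 'C'] left=['N'] right=['L', 'Z'] parent=E

Answer: E(N I(X(F) C) L Z)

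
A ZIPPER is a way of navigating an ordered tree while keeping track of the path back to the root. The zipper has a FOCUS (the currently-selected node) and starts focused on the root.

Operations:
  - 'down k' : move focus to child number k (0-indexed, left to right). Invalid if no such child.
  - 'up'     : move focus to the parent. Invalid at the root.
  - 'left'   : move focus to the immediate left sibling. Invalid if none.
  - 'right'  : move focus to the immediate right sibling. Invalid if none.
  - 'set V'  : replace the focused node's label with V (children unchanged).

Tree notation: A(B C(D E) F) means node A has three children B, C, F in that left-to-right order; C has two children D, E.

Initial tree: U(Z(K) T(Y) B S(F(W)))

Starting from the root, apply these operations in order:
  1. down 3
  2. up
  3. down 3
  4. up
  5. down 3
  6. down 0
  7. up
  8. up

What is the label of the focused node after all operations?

Answer: U

Derivation:
Step 1 (down 3): focus=S path=3 depth=1 children=['F'] left=['Z', 'T', 'B'] right=[] parent=U
Step 2 (up): focus=U path=root depth=0 children=['Z', 'T', 'B', 'S'] (at root)
Step 3 (down 3): focus=S path=3 depth=1 children=['F'] left=['Z', 'T', 'B'] right=[] parent=U
Step 4 (up): focus=U path=root depth=0 children=['Z', 'T', 'B', 'S'] (at root)
Step 5 (down 3): focus=S path=3 depth=1 children=['F'] left=['Z', 'T', 'B'] right=[] parent=U
Step 6 (down 0): focus=F path=3/0 depth=2 children=['W'] left=[] right=[] parent=S
Step 7 (up): focus=S path=3 depth=1 children=['F'] left=['Z', 'T', 'B'] right=[] parent=U
Step 8 (up): focus=U path=root depth=0 children=['Z', 'T', 'B', 'S'] (at root)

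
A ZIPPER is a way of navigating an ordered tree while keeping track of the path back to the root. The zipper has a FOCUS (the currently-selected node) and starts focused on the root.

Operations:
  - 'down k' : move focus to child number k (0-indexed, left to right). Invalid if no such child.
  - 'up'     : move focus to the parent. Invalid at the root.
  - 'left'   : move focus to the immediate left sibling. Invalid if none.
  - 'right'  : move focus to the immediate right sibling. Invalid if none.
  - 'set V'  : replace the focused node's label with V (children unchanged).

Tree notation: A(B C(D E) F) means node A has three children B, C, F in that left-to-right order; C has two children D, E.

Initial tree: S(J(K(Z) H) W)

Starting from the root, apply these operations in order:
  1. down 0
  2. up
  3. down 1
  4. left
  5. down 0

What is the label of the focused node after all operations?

Answer: K

Derivation:
Step 1 (down 0): focus=J path=0 depth=1 children=['K', 'H'] left=[] right=['W'] parent=S
Step 2 (up): focus=S path=root depth=0 children=['J', 'W'] (at root)
Step 3 (down 1): focus=W path=1 depth=1 children=[] left=['J'] right=[] parent=S
Step 4 (left): focus=J path=0 depth=1 children=['K', 'H'] left=[] right=['W'] parent=S
Step 5 (down 0): focus=K path=0/0 depth=2 children=['Z'] left=[] right=['H'] parent=J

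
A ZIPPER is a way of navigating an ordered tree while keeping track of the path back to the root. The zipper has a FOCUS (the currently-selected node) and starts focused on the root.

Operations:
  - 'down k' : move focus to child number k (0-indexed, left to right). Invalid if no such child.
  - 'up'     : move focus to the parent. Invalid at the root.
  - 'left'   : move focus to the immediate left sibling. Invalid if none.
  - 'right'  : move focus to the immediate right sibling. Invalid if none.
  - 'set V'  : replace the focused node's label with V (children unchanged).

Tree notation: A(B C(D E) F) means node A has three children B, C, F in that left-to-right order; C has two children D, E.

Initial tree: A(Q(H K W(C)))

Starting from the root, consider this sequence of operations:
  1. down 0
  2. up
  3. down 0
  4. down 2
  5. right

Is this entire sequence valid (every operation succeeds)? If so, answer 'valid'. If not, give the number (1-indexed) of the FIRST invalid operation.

Step 1 (down 0): focus=Q path=0 depth=1 children=['H', 'K', 'W'] left=[] right=[] parent=A
Step 2 (up): focus=A path=root depth=0 children=['Q'] (at root)
Step 3 (down 0): focus=Q path=0 depth=1 children=['H', 'K', 'W'] left=[] right=[] parent=A
Step 4 (down 2): focus=W path=0/2 depth=2 children=['C'] left=['H', 'K'] right=[] parent=Q
Step 5 (right): INVALID

Answer: 5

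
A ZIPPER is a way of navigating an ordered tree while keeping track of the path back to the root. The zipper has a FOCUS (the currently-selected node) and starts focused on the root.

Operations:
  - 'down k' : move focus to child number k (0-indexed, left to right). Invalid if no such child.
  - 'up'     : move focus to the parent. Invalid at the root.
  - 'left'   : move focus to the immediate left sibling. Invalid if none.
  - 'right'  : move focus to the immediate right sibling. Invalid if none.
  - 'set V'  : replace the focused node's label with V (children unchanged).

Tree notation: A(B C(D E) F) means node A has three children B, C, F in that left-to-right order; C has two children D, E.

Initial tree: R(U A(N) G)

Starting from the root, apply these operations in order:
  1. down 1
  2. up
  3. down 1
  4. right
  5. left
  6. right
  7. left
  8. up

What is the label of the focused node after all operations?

Answer: R

Derivation:
Step 1 (down 1): focus=A path=1 depth=1 children=['N'] left=['U'] right=['G'] parent=R
Step 2 (up): focus=R path=root depth=0 children=['U', 'A', 'G'] (at root)
Step 3 (down 1): focus=A path=1 depth=1 children=['N'] left=['U'] right=['G'] parent=R
Step 4 (right): focus=G path=2 depth=1 children=[] left=['U', 'A'] right=[] parent=R
Step 5 (left): focus=A path=1 depth=1 children=['N'] left=['U'] right=['G'] parent=R
Step 6 (right): focus=G path=2 depth=1 children=[] left=['U', 'A'] right=[] parent=R
Step 7 (left): focus=A path=1 depth=1 children=['N'] left=['U'] right=['G'] parent=R
Step 8 (up): focus=R path=root depth=0 children=['U', 'A', 'G'] (at root)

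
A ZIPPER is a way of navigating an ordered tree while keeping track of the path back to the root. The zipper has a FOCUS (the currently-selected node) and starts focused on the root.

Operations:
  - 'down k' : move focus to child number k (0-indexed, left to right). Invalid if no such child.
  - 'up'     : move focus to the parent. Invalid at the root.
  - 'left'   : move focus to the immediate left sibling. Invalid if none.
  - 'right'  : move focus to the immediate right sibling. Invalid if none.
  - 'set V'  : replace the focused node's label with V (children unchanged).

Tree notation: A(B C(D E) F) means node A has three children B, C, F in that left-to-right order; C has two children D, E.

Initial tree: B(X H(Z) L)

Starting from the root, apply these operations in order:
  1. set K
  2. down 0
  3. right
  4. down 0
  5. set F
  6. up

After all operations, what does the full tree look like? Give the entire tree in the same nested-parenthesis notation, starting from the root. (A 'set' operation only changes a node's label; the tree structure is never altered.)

Answer: K(X H(F) L)

Derivation:
Step 1 (set K): focus=K path=root depth=0 children=['X', 'H', 'L'] (at root)
Step 2 (down 0): focus=X path=0 depth=1 children=[] left=[] right=['H', 'L'] parent=K
Step 3 (right): focus=H path=1 depth=1 children=['Z'] left=['X'] right=['L'] parent=K
Step 4 (down 0): focus=Z path=1/0 depth=2 children=[] left=[] right=[] parent=H
Step 5 (set F): focus=F path=1/0 depth=2 children=[] left=[] right=[] parent=H
Step 6 (up): focus=H path=1 depth=1 children=['F'] left=['X'] right=['L'] parent=K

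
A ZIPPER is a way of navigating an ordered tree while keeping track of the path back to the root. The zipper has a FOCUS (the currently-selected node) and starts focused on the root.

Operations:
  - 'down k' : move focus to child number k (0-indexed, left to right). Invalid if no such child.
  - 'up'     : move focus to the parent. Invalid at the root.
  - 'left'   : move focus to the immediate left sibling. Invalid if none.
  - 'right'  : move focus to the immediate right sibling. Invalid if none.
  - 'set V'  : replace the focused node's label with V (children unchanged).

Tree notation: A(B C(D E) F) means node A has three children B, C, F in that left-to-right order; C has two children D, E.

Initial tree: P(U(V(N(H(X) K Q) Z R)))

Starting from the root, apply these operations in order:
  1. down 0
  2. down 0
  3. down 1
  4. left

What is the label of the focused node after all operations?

Step 1 (down 0): focus=U path=0 depth=1 children=['V'] left=[] right=[] parent=P
Step 2 (down 0): focus=V path=0/0 depth=2 children=['N', 'Z', 'R'] left=[] right=[] parent=U
Step 3 (down 1): focus=Z path=0/0/1 depth=3 children=[] left=['N'] right=['R'] parent=V
Step 4 (left): focus=N path=0/0/0 depth=3 children=['H', 'K', 'Q'] left=[] right=['Z', 'R'] parent=V

Answer: N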